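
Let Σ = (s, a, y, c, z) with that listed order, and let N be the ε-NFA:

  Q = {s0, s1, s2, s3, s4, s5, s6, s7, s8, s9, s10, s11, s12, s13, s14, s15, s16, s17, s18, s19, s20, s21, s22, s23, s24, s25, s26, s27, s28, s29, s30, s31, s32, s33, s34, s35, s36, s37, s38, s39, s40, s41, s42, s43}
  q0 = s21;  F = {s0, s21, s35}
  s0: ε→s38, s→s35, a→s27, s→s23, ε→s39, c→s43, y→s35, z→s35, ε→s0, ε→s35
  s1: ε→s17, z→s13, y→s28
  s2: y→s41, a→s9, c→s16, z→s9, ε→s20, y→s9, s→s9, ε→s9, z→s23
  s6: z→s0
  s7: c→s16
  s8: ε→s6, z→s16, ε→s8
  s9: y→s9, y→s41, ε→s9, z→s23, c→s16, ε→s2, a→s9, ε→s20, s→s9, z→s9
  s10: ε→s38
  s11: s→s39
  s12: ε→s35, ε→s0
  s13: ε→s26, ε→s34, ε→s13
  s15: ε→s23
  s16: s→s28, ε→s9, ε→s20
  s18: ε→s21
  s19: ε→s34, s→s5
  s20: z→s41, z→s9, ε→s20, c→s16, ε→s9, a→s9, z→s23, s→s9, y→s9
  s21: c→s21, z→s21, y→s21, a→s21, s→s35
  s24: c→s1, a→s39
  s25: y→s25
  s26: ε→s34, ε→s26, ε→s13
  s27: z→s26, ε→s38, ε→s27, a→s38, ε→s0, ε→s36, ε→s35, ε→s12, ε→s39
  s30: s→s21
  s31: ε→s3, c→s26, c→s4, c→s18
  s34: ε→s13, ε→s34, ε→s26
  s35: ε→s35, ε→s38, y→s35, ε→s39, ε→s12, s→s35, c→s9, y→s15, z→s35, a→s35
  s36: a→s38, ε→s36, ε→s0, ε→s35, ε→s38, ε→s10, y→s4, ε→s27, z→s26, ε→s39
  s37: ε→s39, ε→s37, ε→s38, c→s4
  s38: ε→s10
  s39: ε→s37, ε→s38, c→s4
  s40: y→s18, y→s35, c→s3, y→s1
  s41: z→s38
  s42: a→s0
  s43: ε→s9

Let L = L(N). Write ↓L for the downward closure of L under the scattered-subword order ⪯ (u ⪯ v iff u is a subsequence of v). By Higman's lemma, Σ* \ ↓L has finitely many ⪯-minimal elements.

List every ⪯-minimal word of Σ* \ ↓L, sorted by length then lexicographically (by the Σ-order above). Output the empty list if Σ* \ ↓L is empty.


|Q|=44, |F|=3, |δ|=123 (57 ε).
min D↑ (3 st, q0=0, F={2}): 0:s→1,a→0,y→0,c→0,z→0 1:s→1,a→1,y→1,c→2,z→1 2:s→2,a→2,y→2,c→2,z→2 [Hopcroft].
'sc': N↓-sim [23, 22, 11] end={s10,s16,s2,s20,s23,s28,s38,s4,s41,s43,s9} rej; 2/2 single-dels accept.
1 words, ⪯-incomp.

min(Σ*\↓L) = [sc].


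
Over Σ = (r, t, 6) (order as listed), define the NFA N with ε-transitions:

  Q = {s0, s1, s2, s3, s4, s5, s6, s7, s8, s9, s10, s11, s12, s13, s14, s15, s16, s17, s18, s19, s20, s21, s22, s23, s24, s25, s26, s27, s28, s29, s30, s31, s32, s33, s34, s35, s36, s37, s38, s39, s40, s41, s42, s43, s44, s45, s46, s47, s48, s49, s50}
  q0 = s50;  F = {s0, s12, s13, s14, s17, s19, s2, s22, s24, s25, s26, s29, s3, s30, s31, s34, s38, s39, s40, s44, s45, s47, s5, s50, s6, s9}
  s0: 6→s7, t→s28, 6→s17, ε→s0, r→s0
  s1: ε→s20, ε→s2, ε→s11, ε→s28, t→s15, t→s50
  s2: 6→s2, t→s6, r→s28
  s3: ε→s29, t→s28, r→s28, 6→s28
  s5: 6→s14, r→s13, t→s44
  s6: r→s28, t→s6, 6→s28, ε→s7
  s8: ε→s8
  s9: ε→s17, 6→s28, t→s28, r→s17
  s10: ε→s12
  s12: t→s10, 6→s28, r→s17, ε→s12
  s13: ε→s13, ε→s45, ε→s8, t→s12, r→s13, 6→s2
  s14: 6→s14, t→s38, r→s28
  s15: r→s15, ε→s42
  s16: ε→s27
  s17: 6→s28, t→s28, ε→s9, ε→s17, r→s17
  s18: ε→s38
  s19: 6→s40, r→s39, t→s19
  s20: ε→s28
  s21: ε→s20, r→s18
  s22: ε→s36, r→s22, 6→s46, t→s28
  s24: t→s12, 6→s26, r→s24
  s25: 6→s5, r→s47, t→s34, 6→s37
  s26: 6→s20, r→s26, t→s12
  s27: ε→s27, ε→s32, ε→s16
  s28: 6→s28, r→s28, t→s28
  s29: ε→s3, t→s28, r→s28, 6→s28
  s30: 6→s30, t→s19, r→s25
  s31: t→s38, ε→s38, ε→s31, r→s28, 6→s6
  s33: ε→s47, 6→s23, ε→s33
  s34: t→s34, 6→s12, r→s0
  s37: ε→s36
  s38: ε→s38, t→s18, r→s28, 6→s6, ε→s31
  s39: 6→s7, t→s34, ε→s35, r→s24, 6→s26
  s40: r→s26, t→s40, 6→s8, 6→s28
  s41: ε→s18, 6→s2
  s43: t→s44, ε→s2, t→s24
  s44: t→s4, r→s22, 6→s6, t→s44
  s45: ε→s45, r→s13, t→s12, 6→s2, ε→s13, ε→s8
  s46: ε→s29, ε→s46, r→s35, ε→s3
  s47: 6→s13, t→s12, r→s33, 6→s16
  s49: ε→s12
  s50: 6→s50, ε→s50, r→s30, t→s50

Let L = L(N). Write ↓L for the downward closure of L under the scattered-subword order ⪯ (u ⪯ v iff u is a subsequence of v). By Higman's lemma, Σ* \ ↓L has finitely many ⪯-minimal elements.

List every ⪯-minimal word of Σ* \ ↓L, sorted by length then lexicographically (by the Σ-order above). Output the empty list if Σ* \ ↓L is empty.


|Q|=51, |F|=26, |δ|=140 (44 ε).
min D↑ (23 st, q0=0, F={16}): 0:r→1,t→0,6→0 1:r→2,t→3,6→1 2:r→4,t→5,6→6 3:r→7,t→3,6→8 4:r→4,t→9,6→10 5:r→11,t→5,6→9 6:r→10,t→12,6→13 7:r→14,t→5,6→15 8:r→15,t→8,6→16 9:r→17,t→9,6→16 10:r→10,t→9,6→18 11:r→11,t→16,6→17 12:r→19,t→12,6→20 13:r→16,t→21,6→13 14:r→14,t→9,6→15 15:r→15,t→9,6→16 16:r→16,t→16,6→16 17:r→17,t→16,6→16 18:r→16,t→20,6→18 19:r→19,t→16,6→22 20:r→16,t→20,6→16 21:r→16,t→21,6→20 22:r→16,t→16,6→16 [Hopcroft].
'rt66': |S_i|=[42, 41, 27, 15, 3] end={s20,s28,s8} rej; 4/4 deletions ∈↓L.
'rrrt6': run [42, 41, 38, 27, 7, 1] end={s28} — reject; 5/5 deletions ∈↓L.
'rrtrt': run [42, 41, 38, 20, 11, 1] end={s28} rej; 5/5 deletions ∈↓L.
'rr66r': |S_i|=[42, 41, 38, 31, 13, 2] end={s28,s35} rej; 5/5 del acc.
4 obstructions.

min(Σ*\↓L) = [rt66, rrrt6, rrtrt, rr66r].


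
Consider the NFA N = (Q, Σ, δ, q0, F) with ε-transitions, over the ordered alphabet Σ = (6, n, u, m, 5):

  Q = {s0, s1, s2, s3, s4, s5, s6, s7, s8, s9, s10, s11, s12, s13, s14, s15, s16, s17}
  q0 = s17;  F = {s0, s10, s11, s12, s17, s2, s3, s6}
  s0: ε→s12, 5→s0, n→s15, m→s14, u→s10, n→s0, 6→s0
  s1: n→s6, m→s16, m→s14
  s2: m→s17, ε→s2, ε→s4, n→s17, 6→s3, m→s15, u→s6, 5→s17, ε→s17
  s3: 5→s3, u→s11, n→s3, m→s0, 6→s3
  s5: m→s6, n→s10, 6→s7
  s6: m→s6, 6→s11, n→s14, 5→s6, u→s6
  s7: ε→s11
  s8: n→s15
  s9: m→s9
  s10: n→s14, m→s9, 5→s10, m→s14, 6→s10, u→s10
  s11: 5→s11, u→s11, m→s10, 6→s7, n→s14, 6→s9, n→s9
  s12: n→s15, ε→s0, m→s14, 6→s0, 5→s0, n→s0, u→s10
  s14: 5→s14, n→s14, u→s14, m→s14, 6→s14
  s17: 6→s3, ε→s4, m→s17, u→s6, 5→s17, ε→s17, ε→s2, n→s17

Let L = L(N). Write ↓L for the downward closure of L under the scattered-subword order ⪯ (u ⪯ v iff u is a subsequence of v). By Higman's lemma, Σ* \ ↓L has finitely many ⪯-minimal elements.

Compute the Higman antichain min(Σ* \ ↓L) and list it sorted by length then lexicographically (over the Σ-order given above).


A = [un, 6mm].

|Q|=18, |F|=8, |δ|=68 (9 ε).
min D↑ (7 st, q0=0, F={5}): 0:6→1,n→0,u→2,m→0,5→0 1:6→1,n→1,u→3,m→4,5→1 2:6→3,n→5,u→2,m→2,5→2 3:6→3,n→5,u→3,m→6,5→3 4:6→4,n→4,u→6,m→5,5→4 5:6→5,n→5,u→5,m→5,5→5 6:6→6,n→5,u→6,m→5,5→6 (ε-aug+det+¬).
'un': |S_i|=[13, 6, 2] end={s14,s9} rej; 2/2 deletions ∈↓L.
'6mm': |S_i|=[13, 9, 6, 2] end={s14,s9} ∉↓L; 3/3 deletions ∈↓L.
2 minimals (antichain).


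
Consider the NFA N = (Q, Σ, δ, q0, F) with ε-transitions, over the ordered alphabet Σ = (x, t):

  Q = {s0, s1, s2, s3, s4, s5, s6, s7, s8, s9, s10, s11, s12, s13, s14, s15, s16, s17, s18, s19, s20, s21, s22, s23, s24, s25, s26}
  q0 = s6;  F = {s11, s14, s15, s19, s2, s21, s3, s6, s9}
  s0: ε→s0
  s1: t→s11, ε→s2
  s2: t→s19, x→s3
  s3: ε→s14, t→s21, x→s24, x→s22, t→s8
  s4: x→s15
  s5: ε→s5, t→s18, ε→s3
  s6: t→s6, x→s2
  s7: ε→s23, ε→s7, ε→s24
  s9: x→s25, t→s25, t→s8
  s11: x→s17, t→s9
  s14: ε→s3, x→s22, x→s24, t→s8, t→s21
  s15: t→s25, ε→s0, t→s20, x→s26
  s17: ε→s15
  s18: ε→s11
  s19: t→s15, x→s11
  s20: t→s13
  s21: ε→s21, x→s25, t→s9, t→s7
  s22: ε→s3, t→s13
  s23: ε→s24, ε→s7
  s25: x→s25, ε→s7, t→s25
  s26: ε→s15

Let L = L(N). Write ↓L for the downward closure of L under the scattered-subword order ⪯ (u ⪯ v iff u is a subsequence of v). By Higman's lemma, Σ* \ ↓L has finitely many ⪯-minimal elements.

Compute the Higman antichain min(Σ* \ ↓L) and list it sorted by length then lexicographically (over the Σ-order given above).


|Q|=27, |F|=9, |δ|=50 (18 ε).
min D↑ (9 st, q0=0, F={7}): 0:x→1,t→0 1:x→2,t→3 2:x→2,t→4 3:x→5,t→6 4:x→7,t→8 5:x→6,t→8 6:x→6,t→7 7:x→7,t→7 8:x→7,t→7 (ε-aug+det+¬).
'xxtx': run [20, 19, 17, 9, 4] end={s23,s24,s25,s7} rej; 4/4 deletions ∈↓L.
'xttt': N↓-sim [20, 19, 15, 11, 7] end={s13,s20,s23,s24,s25,s7,s8} ∉↓L; 4/4 deletions ∈↓L.
'xtxxt': run [20, 19, 15, 13, 10, 6] end={s13,s20,s23,s24,s25,s7} rej; 5/5 single-dels accept.
3 words, ⪯-incomp.

A = [xxtx, xttt, xtxxt].


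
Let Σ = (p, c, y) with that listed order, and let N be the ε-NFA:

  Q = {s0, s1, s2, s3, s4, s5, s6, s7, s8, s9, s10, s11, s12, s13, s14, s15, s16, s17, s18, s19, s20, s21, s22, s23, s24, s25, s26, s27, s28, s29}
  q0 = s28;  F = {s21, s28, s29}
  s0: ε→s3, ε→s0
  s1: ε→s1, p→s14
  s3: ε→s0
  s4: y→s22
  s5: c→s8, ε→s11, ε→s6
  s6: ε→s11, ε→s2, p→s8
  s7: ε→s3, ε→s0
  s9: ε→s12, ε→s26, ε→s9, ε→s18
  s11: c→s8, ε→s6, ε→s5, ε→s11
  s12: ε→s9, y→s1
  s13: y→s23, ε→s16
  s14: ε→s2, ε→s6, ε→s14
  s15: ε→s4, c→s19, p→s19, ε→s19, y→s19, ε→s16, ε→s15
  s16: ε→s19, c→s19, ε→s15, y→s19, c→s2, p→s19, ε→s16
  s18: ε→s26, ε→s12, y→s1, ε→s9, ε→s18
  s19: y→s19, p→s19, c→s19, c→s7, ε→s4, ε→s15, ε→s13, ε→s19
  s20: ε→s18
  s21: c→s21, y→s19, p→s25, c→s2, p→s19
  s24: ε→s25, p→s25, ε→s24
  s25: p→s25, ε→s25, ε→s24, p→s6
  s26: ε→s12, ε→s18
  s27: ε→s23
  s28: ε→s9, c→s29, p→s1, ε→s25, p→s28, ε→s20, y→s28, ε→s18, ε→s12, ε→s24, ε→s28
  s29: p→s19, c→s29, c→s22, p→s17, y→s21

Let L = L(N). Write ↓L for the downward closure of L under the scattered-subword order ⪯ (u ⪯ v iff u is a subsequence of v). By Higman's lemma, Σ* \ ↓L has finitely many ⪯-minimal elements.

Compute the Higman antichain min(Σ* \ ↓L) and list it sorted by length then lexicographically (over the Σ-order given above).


A = [cp, cyy].

|Q|=30, |F|=3, |δ|=88 (52 ε).
min D↑ (4 st, q0=0, F={2}): 0:p→0,c→1,y→0 1:p→2,c→1,y→3 2:p→2,c→2,y→2 3:p→2,c→3,y→2 [Hopcroft].
'cp': N↓-sim [28, 20, 18] end={s0,s11,s13,s15,s16,s17,s19,s2,s22,s23,s24,s25,…} — reject; 2/2 deletions ∈↓L.
'cyy': run [28, 20, 18, 11] end={s0,s13,s15,s16,s19,s2,s22,s23,s3,s4,s7} rej; 3/3 del acc.
2 minimals (antichain).


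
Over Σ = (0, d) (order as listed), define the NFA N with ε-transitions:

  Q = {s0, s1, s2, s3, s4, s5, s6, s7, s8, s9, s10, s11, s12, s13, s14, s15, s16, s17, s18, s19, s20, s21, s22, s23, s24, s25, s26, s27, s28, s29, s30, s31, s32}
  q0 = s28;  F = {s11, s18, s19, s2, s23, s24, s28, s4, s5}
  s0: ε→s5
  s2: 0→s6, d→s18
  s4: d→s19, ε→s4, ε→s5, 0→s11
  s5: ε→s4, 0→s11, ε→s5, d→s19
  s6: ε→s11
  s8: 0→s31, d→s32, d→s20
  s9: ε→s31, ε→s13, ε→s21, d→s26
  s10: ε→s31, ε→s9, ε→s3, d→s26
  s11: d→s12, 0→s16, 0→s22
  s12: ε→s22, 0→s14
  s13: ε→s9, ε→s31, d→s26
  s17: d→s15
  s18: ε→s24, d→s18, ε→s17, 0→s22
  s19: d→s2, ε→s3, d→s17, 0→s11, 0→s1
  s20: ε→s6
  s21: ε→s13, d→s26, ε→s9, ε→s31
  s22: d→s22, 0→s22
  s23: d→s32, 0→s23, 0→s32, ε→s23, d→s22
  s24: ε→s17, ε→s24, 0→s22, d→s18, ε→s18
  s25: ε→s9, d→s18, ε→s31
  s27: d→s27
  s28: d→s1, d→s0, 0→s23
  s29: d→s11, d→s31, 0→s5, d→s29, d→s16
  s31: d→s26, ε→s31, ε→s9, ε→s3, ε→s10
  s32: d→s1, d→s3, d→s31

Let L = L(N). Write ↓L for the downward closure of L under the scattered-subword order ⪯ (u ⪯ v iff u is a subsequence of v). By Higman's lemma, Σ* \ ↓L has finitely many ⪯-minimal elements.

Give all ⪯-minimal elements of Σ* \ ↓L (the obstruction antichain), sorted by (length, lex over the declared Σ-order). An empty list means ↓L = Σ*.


|Q|=33, |F|=9, |δ|=78 (32 ε).
min D↑ (8 st, q0=0, F={3}): 0:0→1,d→2 1:0→1,d→3 2:0→4,d→5 3:0→3,d→3 4:0→3,d→3 5:0→4,d→6 6:0→4,d→7 7:0→3,d→7 [Hopcroft].
'0d': |S_i|=[26, 16, 12] end={s1,s10,s12,s13,s14,s21,s22,s26,s3,s31,s32,s9} rej; 2/2 deletions ∈↓L.
'd00': run [26, 24, 7, 3] end={s14,s16,s22} rej; 3/3 del acc.
'dddd0': N↓-sim [26, 24, 20, 12, 7, 2] end={s14,s22} ∉↓L; 5/5 deletions ∈↓L.
3 obstructions.

min(Σ*\↓L) = [0d, d00, dddd0].


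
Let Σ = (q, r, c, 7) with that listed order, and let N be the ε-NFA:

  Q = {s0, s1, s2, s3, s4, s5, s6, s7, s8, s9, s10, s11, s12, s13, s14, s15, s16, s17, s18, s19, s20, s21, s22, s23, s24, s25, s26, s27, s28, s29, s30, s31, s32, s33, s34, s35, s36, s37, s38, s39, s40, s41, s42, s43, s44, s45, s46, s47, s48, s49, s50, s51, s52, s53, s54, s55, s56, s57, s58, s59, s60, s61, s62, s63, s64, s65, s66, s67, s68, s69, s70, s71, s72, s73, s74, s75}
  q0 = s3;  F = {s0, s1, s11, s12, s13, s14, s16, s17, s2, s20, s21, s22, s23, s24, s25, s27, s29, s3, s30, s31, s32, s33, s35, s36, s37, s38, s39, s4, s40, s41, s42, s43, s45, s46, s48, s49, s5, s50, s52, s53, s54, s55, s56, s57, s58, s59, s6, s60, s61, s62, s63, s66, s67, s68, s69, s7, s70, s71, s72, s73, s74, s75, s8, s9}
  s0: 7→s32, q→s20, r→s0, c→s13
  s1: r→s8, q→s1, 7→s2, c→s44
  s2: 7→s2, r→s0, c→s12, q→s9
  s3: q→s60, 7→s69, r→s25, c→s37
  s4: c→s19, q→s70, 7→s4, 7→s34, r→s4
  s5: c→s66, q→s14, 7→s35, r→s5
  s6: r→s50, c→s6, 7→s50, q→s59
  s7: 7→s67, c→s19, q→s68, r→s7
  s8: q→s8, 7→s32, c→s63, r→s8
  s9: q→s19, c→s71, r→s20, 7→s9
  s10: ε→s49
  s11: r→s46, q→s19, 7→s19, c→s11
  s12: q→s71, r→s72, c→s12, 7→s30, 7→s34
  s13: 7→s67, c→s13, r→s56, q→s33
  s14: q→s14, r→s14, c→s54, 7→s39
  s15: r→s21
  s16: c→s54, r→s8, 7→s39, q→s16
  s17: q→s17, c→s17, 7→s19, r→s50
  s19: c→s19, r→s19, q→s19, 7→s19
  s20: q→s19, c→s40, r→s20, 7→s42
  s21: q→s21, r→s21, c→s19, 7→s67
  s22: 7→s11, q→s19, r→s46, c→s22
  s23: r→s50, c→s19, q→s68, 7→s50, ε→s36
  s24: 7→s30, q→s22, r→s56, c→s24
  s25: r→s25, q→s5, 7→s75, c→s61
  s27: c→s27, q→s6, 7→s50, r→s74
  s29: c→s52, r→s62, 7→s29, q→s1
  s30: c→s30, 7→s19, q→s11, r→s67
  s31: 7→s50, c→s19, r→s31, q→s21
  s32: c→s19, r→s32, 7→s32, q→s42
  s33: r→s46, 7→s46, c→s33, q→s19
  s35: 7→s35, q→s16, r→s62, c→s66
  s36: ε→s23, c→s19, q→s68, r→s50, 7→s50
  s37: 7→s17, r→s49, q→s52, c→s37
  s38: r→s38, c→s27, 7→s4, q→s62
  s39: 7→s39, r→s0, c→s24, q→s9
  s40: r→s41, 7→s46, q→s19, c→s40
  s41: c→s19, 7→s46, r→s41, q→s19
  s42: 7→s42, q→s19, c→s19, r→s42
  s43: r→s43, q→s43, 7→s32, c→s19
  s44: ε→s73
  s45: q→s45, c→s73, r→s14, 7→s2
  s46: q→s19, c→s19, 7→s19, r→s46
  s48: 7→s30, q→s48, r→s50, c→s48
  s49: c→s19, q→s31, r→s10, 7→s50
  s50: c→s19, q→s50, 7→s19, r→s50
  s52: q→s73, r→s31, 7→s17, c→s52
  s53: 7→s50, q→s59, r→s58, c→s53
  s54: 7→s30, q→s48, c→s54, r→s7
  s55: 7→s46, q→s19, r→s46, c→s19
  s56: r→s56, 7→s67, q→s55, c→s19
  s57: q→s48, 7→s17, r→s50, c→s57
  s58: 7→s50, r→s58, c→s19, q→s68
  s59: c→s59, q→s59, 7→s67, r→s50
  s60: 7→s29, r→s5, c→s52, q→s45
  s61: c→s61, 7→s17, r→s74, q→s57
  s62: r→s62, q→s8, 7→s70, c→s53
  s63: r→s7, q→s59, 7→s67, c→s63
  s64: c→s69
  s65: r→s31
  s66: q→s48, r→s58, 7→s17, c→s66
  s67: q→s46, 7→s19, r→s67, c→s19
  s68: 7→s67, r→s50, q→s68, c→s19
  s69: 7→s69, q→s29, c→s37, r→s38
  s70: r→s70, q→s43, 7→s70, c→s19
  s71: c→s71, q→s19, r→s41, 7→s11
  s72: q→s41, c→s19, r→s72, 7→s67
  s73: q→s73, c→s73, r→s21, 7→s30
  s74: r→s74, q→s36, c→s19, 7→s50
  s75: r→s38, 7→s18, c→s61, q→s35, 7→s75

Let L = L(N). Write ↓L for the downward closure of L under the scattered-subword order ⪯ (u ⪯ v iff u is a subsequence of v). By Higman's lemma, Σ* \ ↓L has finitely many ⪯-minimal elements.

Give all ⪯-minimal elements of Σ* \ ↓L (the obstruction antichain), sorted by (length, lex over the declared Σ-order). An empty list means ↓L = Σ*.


A = [crc, c77, 7r7c, qq7qq, rcqr7].

|Q|=76, |F|=64, |δ|=270 (4 ε).
min D↑ (64 st, q0=0, F={24}): 0:q→1,r→2,c→3,7→4 1:q→5,r→6,c→7,7→8 2:q→6,r→2,c→9,7→10 3:q→7,r→11,c→3,7→12 4:q→8,r→13,c→3,7→4 5:q→5,r→14,c→15,7→16 6:q→14,r→6,c→17,7→18 7:q→15,r→19,c→7,7→12 8:q→20,r→21,c→7,7→8 9:q→22,r→23,c→9,7→12 10:q→18,r→13,c→9,7→10 11:q→19,r→11,c→24,7→25 12:q→12,r→25,c→12,7→24 13:q→21,r→13,c→26,7→27 14:q→14,r→14,c→28,7→29 15:q→15,r→30,c→15,7→31 16:q→32,r→33,c→34,7→16 17:q→35,r→36,c→17,7→12 18:q→37,r→21,c→17,7→18 19:q→30,r→19,c→24,7→25 20:q→20,r→38,c→15,7→16 21:q→38,r→21,c→39,7→40 22:q→35,r→25,c→22,7→12 23:q→41,r→23,c→24,7→25 24:q→24,r→24,c→24,7→24 25:q→25,r→25,c→24,7→24 26:q→42,r→23,c→26,7→25 27:q→40,r→27,c→24,7→27 28:q→35,r→43,c→28,7→31 29:q→32,r→33,c→44,7→29 30:q→30,r→30,c→24,7→45 31:q→46,r→45,c→31,7→24 32:q→24,r→47,c→48,7→32 33:q→47,r→33,c→49,7→50 34:q→48,r→51,c→34,7→31 35:q→35,r→25,c→35,7→31 36:q→52,r→36,c→24,7→25 37:q→37,r→38,c→28,7→29 38:q→38,r→38,c→53,7→50 39:q→54,r→36,c→39,7→25 40:q→55,r→40,c→24,7→40 41:q→52,r→25,c→24,7→25 42:q→54,r→25,c→42,7→25 43:q→52,r→43,c→24,7→45 44:q→56,r→57,c→44,7→31 45:q→58,r→45,c→24,7→24 46:q→24,r→58,c→46,7→24 47:q→24,r→47,c→59,7→60 48:q→24,r→61,c→48,7→46 49:q→62,r→57,c→49,7→45 50:q→60,r→50,c→24,7→50 51:q→61,r→51,c→24,7→45 52:q→52,r→25,c→24,7→45 53:q→54,r→43,c→53,7→45 54:q→54,r→25,c→54,7→45 55:q→55,r→55,c→24,7→50 56:q→24,r→58,c→56,7→46 57:q→63,r→57,c→24,7→45 58:q→24,r→58,c→24,7→24 59:q→24,r→61,c→59,7→58 60:q→24,r→60,c→24,7→60 61:q→24,r→61,c→24,7→58 62:q→24,r→58,c→62,7→58 63:q→24,r→58,c→24,7→58.
'crc': N↓-sim [69, 43, 18, 1] end={s19} rej; 3/3 del acc.
'c77': N↓-sim [69, 43, 8, 1] end={s19} — reject; 3/3 deletions ∈↓L.
'7r7c': |S_i|=[69, 63, 37, 10, 1] end={s19} ∉↓L; 4/4 single-dels accept.
'qq7qq': |S_i|=[69, 56, 41, 24, 12, 1] end={s19} — reject; 5/5 deletions ∈↓L.
'rcqr7': |S_i|=[69, 57, 32, 17, 4, 1] end={s19} ∉↓L; 5/5 single-dels accept.
5 minimals (antichain).


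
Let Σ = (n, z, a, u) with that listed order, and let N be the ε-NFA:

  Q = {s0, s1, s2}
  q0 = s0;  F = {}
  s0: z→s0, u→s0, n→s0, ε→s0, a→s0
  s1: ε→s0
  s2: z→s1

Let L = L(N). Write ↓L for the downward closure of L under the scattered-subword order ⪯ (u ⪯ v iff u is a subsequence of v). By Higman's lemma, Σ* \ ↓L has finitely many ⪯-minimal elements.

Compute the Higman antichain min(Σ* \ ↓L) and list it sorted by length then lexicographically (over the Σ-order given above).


min(Σ*\↓L) = [ε].

|Q|=3, |F|=0, |δ|=7 (2 ε).
min D↑ (1 st, q0=0, F={0}): 0:n→0,z→0,a→0,u→0.
ε ∈ L(D↑) ⇒ ↓L = ∅.


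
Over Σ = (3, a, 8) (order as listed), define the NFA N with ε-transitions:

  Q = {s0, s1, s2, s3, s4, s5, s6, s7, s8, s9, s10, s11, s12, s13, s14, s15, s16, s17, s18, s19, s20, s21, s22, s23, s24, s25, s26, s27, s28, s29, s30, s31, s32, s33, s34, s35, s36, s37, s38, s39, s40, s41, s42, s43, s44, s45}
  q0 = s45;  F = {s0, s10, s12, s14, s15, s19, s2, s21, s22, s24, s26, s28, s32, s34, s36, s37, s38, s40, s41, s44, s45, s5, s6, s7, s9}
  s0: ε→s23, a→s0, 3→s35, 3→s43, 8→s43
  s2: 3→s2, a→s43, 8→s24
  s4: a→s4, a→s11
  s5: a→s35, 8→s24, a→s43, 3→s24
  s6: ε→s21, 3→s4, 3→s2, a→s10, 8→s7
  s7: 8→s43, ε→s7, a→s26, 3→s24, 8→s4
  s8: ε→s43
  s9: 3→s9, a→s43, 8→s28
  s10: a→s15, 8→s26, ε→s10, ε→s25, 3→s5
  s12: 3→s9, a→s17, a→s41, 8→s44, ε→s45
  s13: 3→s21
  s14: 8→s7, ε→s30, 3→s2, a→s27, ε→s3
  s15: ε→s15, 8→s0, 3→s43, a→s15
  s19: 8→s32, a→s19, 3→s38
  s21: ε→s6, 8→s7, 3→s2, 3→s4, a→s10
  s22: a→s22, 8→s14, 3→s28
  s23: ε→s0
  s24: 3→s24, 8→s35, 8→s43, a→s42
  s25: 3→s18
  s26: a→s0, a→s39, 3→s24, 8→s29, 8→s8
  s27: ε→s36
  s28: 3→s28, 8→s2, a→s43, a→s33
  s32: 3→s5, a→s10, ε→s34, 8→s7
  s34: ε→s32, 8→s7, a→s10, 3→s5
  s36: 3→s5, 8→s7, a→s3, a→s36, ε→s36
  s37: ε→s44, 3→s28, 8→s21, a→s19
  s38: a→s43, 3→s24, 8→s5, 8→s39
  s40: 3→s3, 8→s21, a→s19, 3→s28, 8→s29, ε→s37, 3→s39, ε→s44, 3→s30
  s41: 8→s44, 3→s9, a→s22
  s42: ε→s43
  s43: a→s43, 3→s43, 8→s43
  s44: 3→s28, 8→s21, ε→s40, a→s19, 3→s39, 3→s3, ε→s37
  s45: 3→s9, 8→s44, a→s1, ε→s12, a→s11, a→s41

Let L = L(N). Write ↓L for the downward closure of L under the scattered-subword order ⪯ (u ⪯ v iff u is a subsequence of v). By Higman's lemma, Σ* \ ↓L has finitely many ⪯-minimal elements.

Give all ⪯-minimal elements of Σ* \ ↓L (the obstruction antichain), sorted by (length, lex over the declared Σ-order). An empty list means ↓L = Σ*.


|Q|=46, |F|=25, |δ|=125 (23 ε).
min D↑ (21 st, q0=0, F={4}): 0:3→1,a→2,8→3 1:3→1,a→4,8→5 2:3→1,a→6,8→3 3:3→5,a→7,8→8 4:3→4,a→4,8→4 5:3→5,a→4,8→9 6:3→5,a→6,8→10 7:3→11,a→7,8→12 8:3→9,a→13,8→14 9:3→9,a→4,8→15 10:3→9,a→16,8→14 11:3→15,a→4,8→17 12:3→17,a→13,8→14 13:3→17,a→18,8→19 14:3→15,a→19,8→4 15:3→15,a→4,8→4 16:3→17,a→16,8→14 17:3→15,a→4,8→15 18:3→4,a→18,8→20 19:3→15,a→20,8→4 20:3→4,a→20,8→4 [Hopcroft].
'3a': run [42, 16, 6] end={s11,s33,s35,s4,s42,s43} ∉↓L; 2/2 deletions ∈↓L.
'8888': N↓-sim [42, 35, 23, 13, 6] end={s11,s29,s35,s4,s43,s8} — reject; 4/4 deletions ∈↓L.
'aa888': N↓-sim [42, 40, 31, 26, 13, 6] end={s11,s29,s35,s4,s43,s8} rej; 5/5 del acc.
'8a338': |S_i|=[42, 35, 26, 8, 4, 2] end={s35,s43} ∉↓L; 5/5 del acc.
'88aa3': |S_i|=[42, 35, 23, 17, 9, 2] end={s35,s43} ∉↓L; 5/5 single-dels accept.
5 obstructions.

min(Σ*\↓L) = [3a, 8888, aa888, 8a338, 88aa3].


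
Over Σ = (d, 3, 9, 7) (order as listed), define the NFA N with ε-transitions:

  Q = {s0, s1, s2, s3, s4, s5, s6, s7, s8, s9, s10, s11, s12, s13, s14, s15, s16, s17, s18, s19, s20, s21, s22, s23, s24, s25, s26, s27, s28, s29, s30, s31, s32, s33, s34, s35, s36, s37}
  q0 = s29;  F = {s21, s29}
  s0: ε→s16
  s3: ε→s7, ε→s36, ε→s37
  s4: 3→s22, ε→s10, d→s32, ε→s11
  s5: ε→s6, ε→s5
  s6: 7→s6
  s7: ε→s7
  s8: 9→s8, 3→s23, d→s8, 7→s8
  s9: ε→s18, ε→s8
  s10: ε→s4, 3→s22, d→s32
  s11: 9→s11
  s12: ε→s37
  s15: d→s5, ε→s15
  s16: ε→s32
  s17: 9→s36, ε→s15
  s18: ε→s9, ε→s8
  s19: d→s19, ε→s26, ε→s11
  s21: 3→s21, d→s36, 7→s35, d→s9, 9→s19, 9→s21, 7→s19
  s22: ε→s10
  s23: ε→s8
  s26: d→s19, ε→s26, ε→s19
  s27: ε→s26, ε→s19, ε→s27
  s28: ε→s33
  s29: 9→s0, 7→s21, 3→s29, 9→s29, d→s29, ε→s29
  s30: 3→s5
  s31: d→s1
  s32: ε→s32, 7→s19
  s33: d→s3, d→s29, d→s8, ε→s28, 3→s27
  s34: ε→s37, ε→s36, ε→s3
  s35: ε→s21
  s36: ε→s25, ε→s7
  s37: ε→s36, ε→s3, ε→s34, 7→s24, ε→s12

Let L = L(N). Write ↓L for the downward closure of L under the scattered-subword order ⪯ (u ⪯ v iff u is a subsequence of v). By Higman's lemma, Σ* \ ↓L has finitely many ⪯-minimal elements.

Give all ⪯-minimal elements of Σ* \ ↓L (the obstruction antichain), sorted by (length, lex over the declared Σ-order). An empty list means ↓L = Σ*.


|Q|=38, |F|=2, |δ|=75 (41 ε).
min D↑ (3 st, q0=0, F={2}): 0:d→0,3→0,9→0,7→1 1:d→2,3→1,9→1,7→1 2:d→2,3→2,9→2,7→2 (ε-aug+det+¬).
'7d': N↓-sim [16, 12, 10] end={s11,s18,s19,s23,s25,s26,s36,s7,s8,s9} — reject; 2/2 deletions ∈↓L.
1 minimals (antichain).

Antichain: [7d].


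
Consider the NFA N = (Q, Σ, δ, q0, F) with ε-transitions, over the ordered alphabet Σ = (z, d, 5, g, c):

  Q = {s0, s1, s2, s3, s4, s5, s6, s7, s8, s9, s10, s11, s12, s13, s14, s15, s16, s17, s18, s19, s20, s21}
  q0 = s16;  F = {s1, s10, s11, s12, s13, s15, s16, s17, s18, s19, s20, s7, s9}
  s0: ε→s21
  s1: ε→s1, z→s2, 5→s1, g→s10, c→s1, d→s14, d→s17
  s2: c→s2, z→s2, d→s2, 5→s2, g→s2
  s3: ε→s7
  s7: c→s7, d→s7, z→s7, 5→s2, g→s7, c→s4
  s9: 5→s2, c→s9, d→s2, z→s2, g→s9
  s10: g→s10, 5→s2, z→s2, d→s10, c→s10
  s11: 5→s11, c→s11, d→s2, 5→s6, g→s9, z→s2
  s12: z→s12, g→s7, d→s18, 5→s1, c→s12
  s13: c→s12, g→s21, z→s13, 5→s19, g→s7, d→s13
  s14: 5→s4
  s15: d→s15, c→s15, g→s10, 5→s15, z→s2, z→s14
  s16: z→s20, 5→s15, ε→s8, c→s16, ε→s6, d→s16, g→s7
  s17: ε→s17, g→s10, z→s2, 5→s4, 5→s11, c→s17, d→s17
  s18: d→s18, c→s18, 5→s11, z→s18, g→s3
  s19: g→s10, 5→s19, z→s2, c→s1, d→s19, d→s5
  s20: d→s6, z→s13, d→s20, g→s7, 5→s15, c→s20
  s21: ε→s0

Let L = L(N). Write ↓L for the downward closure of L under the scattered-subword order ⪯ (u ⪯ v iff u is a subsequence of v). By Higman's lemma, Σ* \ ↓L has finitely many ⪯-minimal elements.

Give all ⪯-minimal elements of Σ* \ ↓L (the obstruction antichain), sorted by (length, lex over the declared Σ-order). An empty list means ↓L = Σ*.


|Q|=22, |F|=13, |δ|=86 (7 ε).
min D↑ (14 st, q0=0, F={5}): 0:z→1,d→0,5→2,g→3,c→0 1:z→4,d→1,5→2,g→3,c→1 2:z→5,d→2,5→2,g→6,c→2 3:z→3,d→3,5→5,g→3,c→3 4:z→4,d→4,5→7,g→3,c→8 5:z→5,d→5,5→5,g→5,c→5 6:z→5,d→6,5→5,g→6,c→6 7:z→5,d→7,5→7,g→6,c→9 8:z→8,d→10,5→9,g→3,c→8 9:z→5,d→11,5→9,g→6,c→9 10:z→10,d→10,5→12,g→3,c→10 11:z→5,d→11,5→12,g→6,c→11 12:z→5,d→5,5→12,g→13,c→12 13:z→5,d→5,5→5,g→13,c→13.
'5z': |S_i|=[22, 12, 3] end={s14,s2,s4} ∉↓L; 2/2 single-dels accept.
'g5': N↓-sim [22, 8, 1] end={s2} — reject; 2/2 deletions ∈↓L.
'zzcd5d': |S_i|=[22, 20, 18, 13, 11, 5, 1] end={s2} — reject; 6/6 del acc.
3 obstructions.

Antichain: [5z, g5, zzcd5d].


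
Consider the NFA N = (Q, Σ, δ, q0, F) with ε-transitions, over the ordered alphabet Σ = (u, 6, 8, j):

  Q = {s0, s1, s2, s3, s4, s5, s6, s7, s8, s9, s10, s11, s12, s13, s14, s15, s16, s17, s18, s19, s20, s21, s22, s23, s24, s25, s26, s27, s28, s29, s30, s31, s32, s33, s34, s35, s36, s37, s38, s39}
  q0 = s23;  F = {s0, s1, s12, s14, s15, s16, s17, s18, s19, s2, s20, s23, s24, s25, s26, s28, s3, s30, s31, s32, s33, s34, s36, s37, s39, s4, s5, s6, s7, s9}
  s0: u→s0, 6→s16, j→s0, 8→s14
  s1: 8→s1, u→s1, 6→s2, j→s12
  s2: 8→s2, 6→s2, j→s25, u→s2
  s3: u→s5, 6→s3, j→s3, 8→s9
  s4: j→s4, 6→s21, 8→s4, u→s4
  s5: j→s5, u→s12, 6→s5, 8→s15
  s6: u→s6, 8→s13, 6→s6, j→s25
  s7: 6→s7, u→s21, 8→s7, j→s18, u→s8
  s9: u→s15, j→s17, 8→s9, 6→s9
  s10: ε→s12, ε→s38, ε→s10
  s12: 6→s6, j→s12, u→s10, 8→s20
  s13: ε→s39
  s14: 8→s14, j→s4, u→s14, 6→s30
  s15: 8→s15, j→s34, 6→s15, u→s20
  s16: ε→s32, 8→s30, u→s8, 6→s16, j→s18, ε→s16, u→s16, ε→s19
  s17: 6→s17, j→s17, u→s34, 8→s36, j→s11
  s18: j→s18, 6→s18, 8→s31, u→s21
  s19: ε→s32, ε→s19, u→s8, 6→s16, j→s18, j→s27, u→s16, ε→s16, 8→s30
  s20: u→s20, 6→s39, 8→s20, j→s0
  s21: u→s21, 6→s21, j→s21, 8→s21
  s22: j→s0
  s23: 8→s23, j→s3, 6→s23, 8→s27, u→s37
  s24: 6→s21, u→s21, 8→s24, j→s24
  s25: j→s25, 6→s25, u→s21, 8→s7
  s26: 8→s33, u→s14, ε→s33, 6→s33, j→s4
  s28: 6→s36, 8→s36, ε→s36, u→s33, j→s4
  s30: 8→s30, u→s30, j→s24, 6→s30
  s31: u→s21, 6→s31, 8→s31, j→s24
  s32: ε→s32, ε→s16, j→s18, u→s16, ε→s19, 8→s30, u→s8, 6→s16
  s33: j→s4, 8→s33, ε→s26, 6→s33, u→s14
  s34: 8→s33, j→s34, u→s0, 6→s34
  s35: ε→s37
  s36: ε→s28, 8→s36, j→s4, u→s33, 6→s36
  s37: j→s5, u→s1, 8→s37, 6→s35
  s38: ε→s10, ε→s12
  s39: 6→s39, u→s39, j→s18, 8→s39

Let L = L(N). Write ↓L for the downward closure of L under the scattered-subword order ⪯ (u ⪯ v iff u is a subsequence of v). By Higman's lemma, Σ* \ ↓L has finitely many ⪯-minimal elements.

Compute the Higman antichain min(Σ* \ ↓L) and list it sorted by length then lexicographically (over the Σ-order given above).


A = [uu6ju, j8j8j6].

|Q|=40, |F|=30, |δ|=152 (20 ε).
min D↑ (27 st, q0=0, F={15}): 0:u→1,6→0,8→0,j→2 1:u→3,6→1,8→1,j→4 2:u→4,6→2,8→5,j→2 3:u→3,6→6,8→3,j→7 4:u→7,6→4,8→8,j→4 5:u→8,6→5,8→5,j→9 6:u→6,6→6,8→6,j→10 7:u→7,6→11,8→12,j→7 8:u→12,6→8,8→8,j→13 9:u→13,6→9,8→14,j→9 10:u→15,6→10,8→16,j→10 11:u→11,6→11,8→17,j→10 12:u→12,6→17,8→12,j→18 13:u→18,6→13,8→19,j→13 14:u→19,6→14,8→14,j→20 15:u→15,6→15,8→15,j→15 16:u→15,6→16,8→16,j→21 17:u→17,6→17,8→17,j→21 18:u→18,6→22,8→23,j→18 19:u→23,6→19,8→19,j→20 20:u→20,6→15,8→20,j→20 21:u→15,6→21,8→24,j→21 22:u→22,6→22,8→25,j→21 23:u→23,6→25,8→23,j→20 24:u→15,6→24,8→24,j→26 25:u→25,6→25,8→25,j→26 26:u→15,6→15,8→26,j→26 [Hopcroft].
'uu6ju': |S_i|=[38, 31, 24, 16, 8, 2] end={s21,s8} rej; 5/5 single-dels accept.
'j8j8j6': N↓-sim [38, 33, 26, 20, 10, 3, 1] end={s21} rej; 6/6 del acc.
2 obstructions.


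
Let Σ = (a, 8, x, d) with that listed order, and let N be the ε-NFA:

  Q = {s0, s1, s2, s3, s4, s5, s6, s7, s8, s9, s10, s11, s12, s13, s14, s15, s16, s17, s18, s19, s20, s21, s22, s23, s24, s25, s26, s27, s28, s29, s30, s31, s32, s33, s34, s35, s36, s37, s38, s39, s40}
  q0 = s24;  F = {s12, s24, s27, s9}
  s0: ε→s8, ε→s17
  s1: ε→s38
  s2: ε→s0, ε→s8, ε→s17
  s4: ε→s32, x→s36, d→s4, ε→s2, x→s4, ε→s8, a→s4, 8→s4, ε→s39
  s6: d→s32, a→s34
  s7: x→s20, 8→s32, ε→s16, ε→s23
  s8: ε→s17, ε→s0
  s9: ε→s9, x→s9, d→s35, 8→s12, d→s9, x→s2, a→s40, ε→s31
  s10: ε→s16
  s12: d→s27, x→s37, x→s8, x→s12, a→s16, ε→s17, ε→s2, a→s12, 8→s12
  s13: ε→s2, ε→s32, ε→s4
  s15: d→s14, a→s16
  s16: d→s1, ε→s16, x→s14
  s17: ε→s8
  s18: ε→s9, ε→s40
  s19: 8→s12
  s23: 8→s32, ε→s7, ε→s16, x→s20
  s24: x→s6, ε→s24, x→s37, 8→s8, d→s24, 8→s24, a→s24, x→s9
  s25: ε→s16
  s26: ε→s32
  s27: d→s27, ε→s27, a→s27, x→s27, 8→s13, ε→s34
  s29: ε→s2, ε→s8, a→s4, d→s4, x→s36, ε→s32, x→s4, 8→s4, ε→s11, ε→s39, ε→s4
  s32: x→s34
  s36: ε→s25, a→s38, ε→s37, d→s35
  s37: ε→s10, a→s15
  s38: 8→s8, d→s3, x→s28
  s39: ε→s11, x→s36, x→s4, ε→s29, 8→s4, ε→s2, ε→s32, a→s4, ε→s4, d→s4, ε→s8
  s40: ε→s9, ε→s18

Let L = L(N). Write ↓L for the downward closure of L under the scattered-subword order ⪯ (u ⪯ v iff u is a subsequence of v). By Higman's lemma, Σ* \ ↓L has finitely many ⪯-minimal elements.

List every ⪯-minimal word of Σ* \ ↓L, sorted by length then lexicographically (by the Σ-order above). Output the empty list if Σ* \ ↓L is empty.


min(Σ*\↓L) = [x8d8].

|Q|=41, |F|=4, |δ|=107 (50 ε).
min D↑ (5 st, q0=0, F={4}): 0:a→0,8→0,x→1,d→0 1:a→1,8→2,x→1,d→1 2:a→2,8→2,x→2,d→3 3:a→3,8→4,x→3,d→3 4:a→4,8→4,x→4,d→4.
'x8d8': N↓-sim [31, 30, 25, 24, 23] end={s0,s1,s10,s11,s13,s14,s15,s16,s17,s2,s25,s28,…} — reject; 4/4 deletions ∈↓L.
1 obstructions.


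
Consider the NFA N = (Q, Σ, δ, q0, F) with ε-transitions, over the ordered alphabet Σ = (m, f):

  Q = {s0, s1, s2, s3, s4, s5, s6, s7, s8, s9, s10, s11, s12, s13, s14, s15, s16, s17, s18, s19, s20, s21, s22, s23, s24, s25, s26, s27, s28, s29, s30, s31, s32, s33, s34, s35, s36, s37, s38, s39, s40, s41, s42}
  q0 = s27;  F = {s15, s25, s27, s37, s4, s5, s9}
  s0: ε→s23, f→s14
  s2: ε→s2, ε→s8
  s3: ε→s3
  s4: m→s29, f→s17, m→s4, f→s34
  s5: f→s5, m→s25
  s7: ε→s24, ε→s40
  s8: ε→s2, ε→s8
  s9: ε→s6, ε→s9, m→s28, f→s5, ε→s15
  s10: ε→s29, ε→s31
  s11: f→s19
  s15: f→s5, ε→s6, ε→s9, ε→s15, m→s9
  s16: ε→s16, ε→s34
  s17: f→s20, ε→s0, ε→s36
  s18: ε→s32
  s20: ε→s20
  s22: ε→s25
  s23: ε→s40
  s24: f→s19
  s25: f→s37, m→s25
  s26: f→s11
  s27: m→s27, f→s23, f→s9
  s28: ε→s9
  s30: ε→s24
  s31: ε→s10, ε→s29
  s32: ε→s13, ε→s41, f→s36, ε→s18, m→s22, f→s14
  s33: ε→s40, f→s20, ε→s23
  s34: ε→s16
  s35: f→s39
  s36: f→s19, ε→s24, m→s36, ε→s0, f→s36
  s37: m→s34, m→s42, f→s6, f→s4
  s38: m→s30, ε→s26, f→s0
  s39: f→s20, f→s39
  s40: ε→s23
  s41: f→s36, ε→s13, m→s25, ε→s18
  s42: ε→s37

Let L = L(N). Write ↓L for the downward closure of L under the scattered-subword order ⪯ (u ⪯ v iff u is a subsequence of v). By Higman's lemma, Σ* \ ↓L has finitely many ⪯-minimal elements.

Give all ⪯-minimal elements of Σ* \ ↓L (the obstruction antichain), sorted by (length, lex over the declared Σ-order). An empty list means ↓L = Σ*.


Antichain: [ffmfff].

|Q|=43, |F|=7, |δ|=79 (41 ε).
min D↑ (7 st, q0=0, F={6}): 0:m→0,f→1 1:m→1,f→2 2:m→3,f→2 3:m→3,f→4 4:m→4,f→5 5:m→5,f→6 6:m→6,f→6 (ε-aug+det+¬).
'ffmfff': N↓-sim [22, 21, 18, 17, 16, 14, 11] end={s0,s14,s16,s17,s19,s20,s23,s24,s34,s36,s40} — reject; 6/6 single-dels accept.
1 minimals (antichain).


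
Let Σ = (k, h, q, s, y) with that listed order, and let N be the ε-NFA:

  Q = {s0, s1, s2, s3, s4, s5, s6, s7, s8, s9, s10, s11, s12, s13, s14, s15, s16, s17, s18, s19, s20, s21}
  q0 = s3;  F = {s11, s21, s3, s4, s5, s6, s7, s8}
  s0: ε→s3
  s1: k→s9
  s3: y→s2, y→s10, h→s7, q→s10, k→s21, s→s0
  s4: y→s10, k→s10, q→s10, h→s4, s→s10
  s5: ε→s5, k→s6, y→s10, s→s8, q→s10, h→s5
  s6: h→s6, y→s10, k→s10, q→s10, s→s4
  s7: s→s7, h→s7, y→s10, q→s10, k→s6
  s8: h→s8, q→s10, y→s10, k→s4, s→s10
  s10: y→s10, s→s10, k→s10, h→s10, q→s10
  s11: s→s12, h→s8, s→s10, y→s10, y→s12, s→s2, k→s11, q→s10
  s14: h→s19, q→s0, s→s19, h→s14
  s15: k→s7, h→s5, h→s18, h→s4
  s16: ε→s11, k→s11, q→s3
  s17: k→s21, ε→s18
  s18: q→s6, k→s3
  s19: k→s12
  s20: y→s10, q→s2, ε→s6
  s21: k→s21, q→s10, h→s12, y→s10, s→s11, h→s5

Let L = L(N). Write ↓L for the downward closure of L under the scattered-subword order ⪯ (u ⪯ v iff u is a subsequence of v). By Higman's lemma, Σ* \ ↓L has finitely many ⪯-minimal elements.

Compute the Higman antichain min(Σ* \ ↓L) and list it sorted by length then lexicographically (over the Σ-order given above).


|Q|=22, |F|=8, |δ|=72 (5 ε).
min D↑ (9 st, q0=0, F={3}): 0:k→1,h→2,q→3,s→0,y→3 1:k→1,h→4,q→3,s→5,y→3 2:k→6,h→2,q→3,s→2,y→3 3:k→3,h→3,q→3,s→3,y→3 4:k→6,h→4,q→3,s→7,y→3 5:k→5,h→7,q→3,s→3,y→3 6:k→3,h→6,q→3,s→8,y→3 7:k→8,h→7,q→3,s→3,y→3 8:k→3,h→8,q→3,s→3,y→3 [Hopcroft].
'q': |S_i|=[12, 1] end={s10} — reject; 1/1 single-dels accept.
'y': |S_i|=[12, 3] end={s10,s12,s2} ∉↓L; 1/1 deletions ∈↓L.
'kss': run [12, 9, 6, 3] end={s10,s12,s2} — reject; 3/3 deletions ∈↓L.
'hkk': run [12, 7, 3, 1] end={s10} — reject; 3/3 del acc.
4 words, ⪯-incomp.

Antichain: [q, y, kss, hkk].


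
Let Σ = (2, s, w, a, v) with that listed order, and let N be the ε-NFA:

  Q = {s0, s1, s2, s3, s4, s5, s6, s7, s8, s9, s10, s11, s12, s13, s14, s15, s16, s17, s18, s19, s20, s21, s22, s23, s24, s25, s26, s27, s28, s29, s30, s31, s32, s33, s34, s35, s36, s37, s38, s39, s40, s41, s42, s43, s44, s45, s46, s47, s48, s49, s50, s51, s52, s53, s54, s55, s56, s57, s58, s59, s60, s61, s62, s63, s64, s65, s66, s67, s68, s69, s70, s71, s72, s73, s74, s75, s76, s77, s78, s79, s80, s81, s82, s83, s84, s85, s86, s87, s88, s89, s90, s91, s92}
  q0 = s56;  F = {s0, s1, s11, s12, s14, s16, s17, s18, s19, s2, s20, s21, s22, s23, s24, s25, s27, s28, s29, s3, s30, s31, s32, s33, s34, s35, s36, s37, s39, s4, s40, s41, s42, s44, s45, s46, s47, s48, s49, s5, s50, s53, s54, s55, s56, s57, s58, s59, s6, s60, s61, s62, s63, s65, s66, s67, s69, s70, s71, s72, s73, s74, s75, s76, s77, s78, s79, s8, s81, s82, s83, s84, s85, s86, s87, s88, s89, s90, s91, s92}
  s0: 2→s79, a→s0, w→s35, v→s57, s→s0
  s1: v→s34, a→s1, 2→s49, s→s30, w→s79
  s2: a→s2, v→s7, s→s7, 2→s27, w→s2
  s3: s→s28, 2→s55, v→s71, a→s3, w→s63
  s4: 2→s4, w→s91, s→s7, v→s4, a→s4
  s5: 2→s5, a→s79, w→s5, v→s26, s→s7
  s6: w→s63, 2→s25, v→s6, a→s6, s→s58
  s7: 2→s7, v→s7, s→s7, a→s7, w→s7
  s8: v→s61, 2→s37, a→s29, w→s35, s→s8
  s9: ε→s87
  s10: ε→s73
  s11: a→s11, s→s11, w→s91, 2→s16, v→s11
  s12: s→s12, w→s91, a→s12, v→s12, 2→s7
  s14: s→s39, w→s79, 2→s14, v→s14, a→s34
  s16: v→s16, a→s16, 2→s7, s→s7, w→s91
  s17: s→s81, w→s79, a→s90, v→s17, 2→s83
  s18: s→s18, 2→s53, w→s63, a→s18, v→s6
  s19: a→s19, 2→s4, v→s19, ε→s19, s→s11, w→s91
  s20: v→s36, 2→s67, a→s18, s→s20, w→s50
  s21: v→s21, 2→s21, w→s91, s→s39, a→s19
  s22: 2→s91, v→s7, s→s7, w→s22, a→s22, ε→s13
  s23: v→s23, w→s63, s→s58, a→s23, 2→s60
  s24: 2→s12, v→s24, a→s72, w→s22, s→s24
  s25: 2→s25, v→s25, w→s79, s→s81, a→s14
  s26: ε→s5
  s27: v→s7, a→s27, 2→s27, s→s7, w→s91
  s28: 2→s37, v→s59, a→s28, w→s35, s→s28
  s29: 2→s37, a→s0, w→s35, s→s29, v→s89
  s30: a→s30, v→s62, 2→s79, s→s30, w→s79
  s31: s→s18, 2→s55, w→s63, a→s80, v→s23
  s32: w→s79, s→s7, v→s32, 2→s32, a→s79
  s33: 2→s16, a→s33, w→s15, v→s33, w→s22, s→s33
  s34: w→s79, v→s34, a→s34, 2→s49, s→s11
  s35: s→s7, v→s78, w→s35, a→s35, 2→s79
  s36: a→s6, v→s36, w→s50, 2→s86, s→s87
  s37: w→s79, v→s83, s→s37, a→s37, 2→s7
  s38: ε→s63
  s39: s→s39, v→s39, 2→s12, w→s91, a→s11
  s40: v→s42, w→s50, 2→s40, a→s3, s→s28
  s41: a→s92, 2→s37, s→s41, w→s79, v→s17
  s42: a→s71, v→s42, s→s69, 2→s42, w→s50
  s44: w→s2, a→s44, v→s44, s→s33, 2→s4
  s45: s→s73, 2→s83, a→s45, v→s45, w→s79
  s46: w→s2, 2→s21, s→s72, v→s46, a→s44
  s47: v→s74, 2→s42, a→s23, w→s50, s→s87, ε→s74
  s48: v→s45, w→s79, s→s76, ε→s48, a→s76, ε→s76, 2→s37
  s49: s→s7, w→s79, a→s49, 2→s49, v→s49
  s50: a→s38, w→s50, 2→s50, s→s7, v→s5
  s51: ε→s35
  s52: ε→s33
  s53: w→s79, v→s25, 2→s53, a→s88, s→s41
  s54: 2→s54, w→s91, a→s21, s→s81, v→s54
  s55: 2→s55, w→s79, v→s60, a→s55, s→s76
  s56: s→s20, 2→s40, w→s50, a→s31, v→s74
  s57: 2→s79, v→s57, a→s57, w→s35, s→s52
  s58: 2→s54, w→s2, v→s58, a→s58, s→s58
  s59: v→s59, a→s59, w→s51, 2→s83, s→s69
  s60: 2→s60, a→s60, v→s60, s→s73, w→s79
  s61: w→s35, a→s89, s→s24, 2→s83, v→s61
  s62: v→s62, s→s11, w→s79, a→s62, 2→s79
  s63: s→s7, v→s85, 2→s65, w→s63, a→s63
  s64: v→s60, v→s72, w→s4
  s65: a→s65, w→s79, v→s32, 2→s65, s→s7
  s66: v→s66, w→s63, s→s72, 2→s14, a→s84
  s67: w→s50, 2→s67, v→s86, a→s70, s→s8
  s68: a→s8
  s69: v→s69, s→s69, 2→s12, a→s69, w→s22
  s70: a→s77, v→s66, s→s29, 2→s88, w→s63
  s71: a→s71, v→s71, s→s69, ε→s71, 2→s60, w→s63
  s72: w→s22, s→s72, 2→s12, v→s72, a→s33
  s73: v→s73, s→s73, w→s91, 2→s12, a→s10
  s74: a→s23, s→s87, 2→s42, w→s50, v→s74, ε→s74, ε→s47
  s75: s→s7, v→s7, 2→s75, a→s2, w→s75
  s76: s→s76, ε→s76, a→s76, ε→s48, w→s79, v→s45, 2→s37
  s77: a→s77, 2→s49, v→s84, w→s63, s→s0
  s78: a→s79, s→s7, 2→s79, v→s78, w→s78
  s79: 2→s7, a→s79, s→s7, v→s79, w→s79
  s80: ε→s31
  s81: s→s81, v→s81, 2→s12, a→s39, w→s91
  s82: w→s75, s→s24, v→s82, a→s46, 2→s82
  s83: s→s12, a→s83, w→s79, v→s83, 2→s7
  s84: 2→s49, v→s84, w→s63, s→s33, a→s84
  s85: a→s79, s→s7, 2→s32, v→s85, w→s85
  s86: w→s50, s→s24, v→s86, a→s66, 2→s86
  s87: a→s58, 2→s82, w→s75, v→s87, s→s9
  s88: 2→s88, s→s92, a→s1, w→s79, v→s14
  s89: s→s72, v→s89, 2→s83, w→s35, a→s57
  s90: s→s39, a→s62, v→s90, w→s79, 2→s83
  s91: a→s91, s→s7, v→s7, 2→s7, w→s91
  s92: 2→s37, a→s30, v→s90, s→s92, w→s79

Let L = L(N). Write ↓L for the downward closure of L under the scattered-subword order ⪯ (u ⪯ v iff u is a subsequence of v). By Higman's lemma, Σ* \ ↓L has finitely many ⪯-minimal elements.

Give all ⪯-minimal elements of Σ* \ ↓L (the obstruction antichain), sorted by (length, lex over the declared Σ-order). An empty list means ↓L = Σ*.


|Q|=93, |F|=80, |δ|=427 (17 ε).
min D↑ (79 st, q0=0, F={12}): 0:2→1,s→2,w→3,a→4,v→5 1:2→1,s→6,w→3,a→7,v→8 2:2→9,s→2,w→3,a→10,v→11 3:2→3,s→12,w→3,a→13,v→14 4:2→15,s→10,w→13,a→4,v→16 5:2→8,s→17,w→3,a→16,v→5 6:2→18,s→6,w→19,a→6,v→20 7:2→15,s→6,w→13,a→7,v→21 8:2→8,s→22,w→3,a→21,v→8 9:2→9,s→23,w→3,a→24,v→25 10:2→26,s→10,w→13,a→10,v→27 11:2→25,s→17,w→3,a→27,v→11 12:2→12,s→12,w→12,a→12,v→12 13:2→28,s→12,w→13,a→13,v→29 14:2→14,s→12,w→14,a→30,v→14 15:2→15,s→31,w→30,a→15,v→32 16:2→32,s→33,w→13,a→16,v→16 17:2→34,s→17,w→35,a→33,v→17 18:2→12,s→18,w→30,a→18,v→36 19:2→30,s→12,w→19,a→19,v→37 20:2→36,s→22,w→19,a→20,v→20 21:2→32,s→22,w→13,a→21,v→21 22:2→38,s→22,w→39,a→22,v→22 23:2→18,s→23,w→19,a→40,v→41 24:2→42,s→40,w→13,a→43,v→44 25:2→25,s→45,w→3,a→44,v→25 26:2→26,s→46,w→30,a→42,v→47 27:2→47,s→33,w→13,a→27,v→27 28:2→28,s→12,w→30,a→28,v→48 29:2→48,s→12,w→29,a→30,v→29 30:2→12,s→12,w→30,a→30,v→30 31:2→18,s→31,w→30,a→31,v→49 32:2→32,s→50,w→30,a→32,v→32 33:2→51,s→33,w→52,a→33,v→33 34:2→34,s→45,w→35,a→53,v→34 35:2→35,s→12,w→35,a→52,v→12 36:2→12,s→38,w→30,a→36,v→36 37:2→30,s→12,w→37,a→30,v→37 38:2→12,s→38,w→54,a→38,v→38 39:2→54,s→12,w→39,a→39,v→12 40:2→18,s→40,w→19,a→55,v→56 41:2→36,s→45,w→19,a→56,v→41 42:2→42,s→57,w→30,a→58,v→59 43:2→60,s→55,w→13,a→43,v→61 44:2→59,s→62,w→13,a→61,v→44 45:2→38,s→45,w→39,a→62,v→45 46:2→18,s→46,w→30,a→57,v→63 47:2→47,s→64,w→30,a→59,v→47 48:2→48,s→12,w→30,a→30,v→48 49:2→36,s→50,w→30,a→49,v→49 50:2→38,s→50,w→54,a→50,v→50 51:2→51,s→64,w→54,a→65,v→51 52:2→66,s→12,w→52,a→52,v→12 53:2→65,s→62,w→52,a→67,v→53 54:2→12,s→12,w→54,a→54,v→12 55:2→30,s→55,w→19,a→55,v→68 56:2→36,s→62,w→19,a→68,v→56 57:2→18,s→57,w→30,a→69,v→70 58:2→60,s→69,w→30,a→58,v→71 59:2→59,s→72,w→30,a→71,v→59 60:2→60,s→12,w→30,a→60,v→60 61:2→60,s→73,w→13,a→61,v→61 62:2→38,s→62,w→39,a→73,v→62 63:2→36,s→64,w→30,a→70,v→63 64:2→38,s→64,w→54,a→72,v→64 65:2→65,s→72,w→54,a→74,v→65 66:2→66,s→12,w→54,a→66,v→12 67:2→75,s→73,w→52,a→67,v→67 68:2→30,s→73,w→19,a→68,v→68 69:2→30,s→69,w→30,a→69,v→76 70:2→36,s→72,w→30,a→76,v→70 71:2→60,s→77,w→30,a→71,v→71 72:2→38,s→72,w→54,a→77,v→72 73:2→78,s→73,w→39,a→73,v→73 74:2→75,s→77,w→54,a→74,v→74 75:2→75,s→12,w→54,a→75,v→75 76:2→30,s→77,w→30,a→76,v→76 77:2→78,s→77,w→54,a→77,v→77 78:2→12,s→12,w→54,a→78,v→78.
'ws': N↓-sim [90, 20, 1] end={s7} ∉↓L; 2/2 del acc.
'2s22': |S_i|=[90, 77, 40, 7, 1] end={s7} ∉↓L; 4/4 single-dels accept.
'wva2': |S_i|=[90, 20, 7, 2, 1] end={s7} ∉↓L; 4/4 single-dels accept.
'a2w2': |S_i|=[90, 71, 37, 3, 1] end={s7} — reject; 4/4 del acc.
'vswv': |S_i|=[90, 66, 30, 8, 1] end={s7} ∉↓L; 4/4 deletions ∈↓L.
's2aa2s': run [90, 78, 62, 46, 33, 9, 1] end={s7} rej; 6/6 del acc.
6 obstructions.

Antichain: [ws, 2s22, wva2, a2w2, vswv, s2aa2s].
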